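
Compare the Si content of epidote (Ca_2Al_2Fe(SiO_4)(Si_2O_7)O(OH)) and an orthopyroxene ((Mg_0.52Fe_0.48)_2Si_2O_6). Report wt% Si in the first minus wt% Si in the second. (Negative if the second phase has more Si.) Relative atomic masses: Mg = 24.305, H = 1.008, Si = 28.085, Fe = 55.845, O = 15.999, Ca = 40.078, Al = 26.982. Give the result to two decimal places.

First mineral: 84.255 g Si in 483.215 g formula = 17.44 wt% Si.
Second mineral: 56.170 g Si in 231.052 g formula = 24.31 wt% Si.
17.44% − 24.31% gives a difference of -6.87 percentage points.

-6.87 percentage points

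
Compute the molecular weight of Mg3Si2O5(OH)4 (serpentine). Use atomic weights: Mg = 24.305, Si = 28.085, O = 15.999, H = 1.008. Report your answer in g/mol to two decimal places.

M = 3(24.305) + 2(28.085) + 9(15.999) + 4(1.008)

277.11 g/mol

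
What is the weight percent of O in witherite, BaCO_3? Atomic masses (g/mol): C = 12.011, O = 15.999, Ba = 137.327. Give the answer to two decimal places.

Formula mass = 1*137.327 + 1*12.011 + 3*15.999 = 197.335 g/mol, of which 47.997 g is O.
So O makes up 47.997/197.335 = 0.2432 of the mass, i.e. 24.32%.

24.32 wt%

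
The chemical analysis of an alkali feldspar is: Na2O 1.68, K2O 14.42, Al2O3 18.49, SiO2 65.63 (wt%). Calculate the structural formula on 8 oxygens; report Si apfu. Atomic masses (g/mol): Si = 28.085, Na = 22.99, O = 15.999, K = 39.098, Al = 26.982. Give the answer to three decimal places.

3.004 Si apfu

1.68 wt% Na2O ÷ 61.979 g/mol = 0.02711 mol, giving 0.05422 Na and 0.02711 O.
14.42 wt% K2O ÷ 94.195 g/mol = 0.15309 mol, giving 0.30618 K and 0.15309 O.
18.49 wt% Al2O3 ÷ 101.961 g/mol = 0.18134 mol, giving 0.36268 Al and 0.54402 O.
65.63 wt% SiO2 ÷ 60.083 g/mol = 1.09232 mol, giving 1.09232 Si and 2.18464 O.
Oxygen sums to 2.90886; scaling by 8/2.90886 = 2.75022 puts the formula on 8 O.
Si: 1.09232 × 2.75022 = 3.004 atoms per formula unit.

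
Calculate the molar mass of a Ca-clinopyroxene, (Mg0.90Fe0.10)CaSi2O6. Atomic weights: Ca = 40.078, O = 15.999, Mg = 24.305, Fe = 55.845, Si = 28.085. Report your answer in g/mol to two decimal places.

M = 0.90×24.305 + 0.10×55.845 + 1×40.078 + 2×28.085 + 6×15.999

219.70 g/mol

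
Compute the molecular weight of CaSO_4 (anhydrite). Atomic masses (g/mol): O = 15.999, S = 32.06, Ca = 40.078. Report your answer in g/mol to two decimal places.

136.13 g/mol

The formula mass is the sum 1×40.078 + 1×32.06 + 4×15.999.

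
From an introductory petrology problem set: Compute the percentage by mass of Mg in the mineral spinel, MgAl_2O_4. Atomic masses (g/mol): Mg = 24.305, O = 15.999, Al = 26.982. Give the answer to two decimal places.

Molar mass of MgAl_2O_4: 1*24.305 + 2*26.982 + 4*15.999 = 142.265 g/mol.
Mass of Mg per formula unit: 1 × 24.305 = 24.305 g.
Weight fraction Mg = 24.305 / 142.265 = 0.1708.

17.08 mass %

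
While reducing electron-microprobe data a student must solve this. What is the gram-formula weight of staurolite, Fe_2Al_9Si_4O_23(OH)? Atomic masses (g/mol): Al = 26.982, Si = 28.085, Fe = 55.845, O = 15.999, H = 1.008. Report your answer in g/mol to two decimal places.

The formula mass is the sum 2·55.845 + 9·26.982 + 4·28.085 + 24·15.999 + 1·1.008.

851.85 g/mol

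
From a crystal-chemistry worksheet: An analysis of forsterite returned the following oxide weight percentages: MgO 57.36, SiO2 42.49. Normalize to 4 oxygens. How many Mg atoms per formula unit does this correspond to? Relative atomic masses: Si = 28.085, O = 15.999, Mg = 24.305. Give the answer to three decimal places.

2.006 Mg apfu

57.36 wt% MgO ÷ 40.304 g/mol = 1.42318 mol, giving 1.42318 Mg and 1.42318 O.
42.49 wt% SiO2 ÷ 60.083 g/mol = 0.70719 mol, giving 0.70719 Si and 1.41438 O.
Oxygen sums to 2.83756; scaling by 4/2.83756 = 1.40966 puts the formula on 4 O.
Mg: 1.42318 × 1.40966 = 2.006 atoms per formula unit.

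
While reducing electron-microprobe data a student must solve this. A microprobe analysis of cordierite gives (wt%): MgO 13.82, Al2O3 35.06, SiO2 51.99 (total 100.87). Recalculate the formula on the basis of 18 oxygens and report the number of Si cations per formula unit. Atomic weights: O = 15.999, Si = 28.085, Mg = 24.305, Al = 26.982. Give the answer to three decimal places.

MgO: 13.82/40.304 = 0.34289 mol → 0.34289 mol Mg, 0.34289 mol O.
Al2O3: 35.06/101.961 = 0.34386 mol → 0.68772 mol Al, 1.03158 mol O.
SiO2: 51.99/60.083 = 0.86530 mol → 0.86530 mol Si, 1.73060 mol O.
Total oxygen = 3.10507 mol. Normalization factor = 18/3.10507 = 5.79697.
Si per 18 O = 0.86530 × 5.79697 = 5.016.

5.016 Si apfu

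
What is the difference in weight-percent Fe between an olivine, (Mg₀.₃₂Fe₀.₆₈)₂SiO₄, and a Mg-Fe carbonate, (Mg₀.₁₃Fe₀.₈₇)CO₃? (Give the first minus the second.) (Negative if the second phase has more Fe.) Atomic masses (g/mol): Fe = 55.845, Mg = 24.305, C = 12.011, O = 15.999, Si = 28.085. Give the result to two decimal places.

First mineral: 75.949 g Fe in 183.585 g formula = 41.37 wt% Fe.
Second mineral: 48.585 g Fe in 111.753 g formula = 43.48 wt% Fe.
41.37% − 43.48% gives a difference of -2.11 percentage points.

-2.11 percentage points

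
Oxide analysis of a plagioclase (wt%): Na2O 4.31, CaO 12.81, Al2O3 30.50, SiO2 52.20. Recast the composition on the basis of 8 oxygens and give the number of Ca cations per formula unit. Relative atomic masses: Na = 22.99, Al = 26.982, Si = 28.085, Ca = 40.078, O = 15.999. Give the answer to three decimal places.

0.623 Ca apfu

Na2O: 4.31/61.979 = 0.06954 mol → 0.13908 mol Na, 0.06954 mol O.
CaO: 12.81/56.077 = 0.22844 mol → 0.22844 mol Ca, 0.22844 mol O.
Al2O3: 30.50/101.961 = 0.29913 mol → 0.59826 mol Al, 0.89739 mol O.
SiO2: 52.20/60.083 = 0.86880 mol → 0.86880 mol Si, 1.73760 mol O.
Total oxygen = 2.93297 mol. Normalization factor = 8/2.93297 = 2.72761.
Ca per 8 O = 0.22844 × 2.72761 = 0.623.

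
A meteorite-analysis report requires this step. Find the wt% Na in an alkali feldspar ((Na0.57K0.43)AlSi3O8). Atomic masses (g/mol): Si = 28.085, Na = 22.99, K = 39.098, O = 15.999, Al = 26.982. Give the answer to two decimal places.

Formula mass = 0.57×22.99 + 0.43×39.098 + 1×26.982 + 3×28.085 + 8×15.999 = 269.145 g/mol, of which 13.104 g is Na.
So Na makes up 13.104/269.145 = 0.0487 of the mass, i.e. 4.87%.

4.87 weight percent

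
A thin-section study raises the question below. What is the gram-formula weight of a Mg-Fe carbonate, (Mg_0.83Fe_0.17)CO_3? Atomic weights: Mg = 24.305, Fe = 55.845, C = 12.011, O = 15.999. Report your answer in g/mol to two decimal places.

M = 0.83×24.305 + 0.17×55.845 + 1×12.011 + 3×15.999

89.67 g/mol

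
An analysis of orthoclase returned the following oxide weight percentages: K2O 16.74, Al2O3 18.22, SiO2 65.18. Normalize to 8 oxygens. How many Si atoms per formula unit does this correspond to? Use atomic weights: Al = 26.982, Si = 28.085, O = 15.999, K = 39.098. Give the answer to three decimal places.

3.010 Si apfu

K2O (M=94.195): mol = 0.17772; K = 0.35544, O = 0.17772.
Al2O3 (M=101.961): mol = 0.17870; Al = 0.35740, O = 0.53610.
SiO2 (M=60.083): mol = 1.08483; Si = 1.08483, O = 2.16966.
ΣO = 2.88348; factor = 8/ΣO = 2.77443.
Si apfu = 1.08483 × 2.77443 = 3.010.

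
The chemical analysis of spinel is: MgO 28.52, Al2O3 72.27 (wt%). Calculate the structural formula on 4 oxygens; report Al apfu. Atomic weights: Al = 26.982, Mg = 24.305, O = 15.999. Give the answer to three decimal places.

2.001 Al apfu

MgO: 28.52/40.304 = 0.70762 mol → 0.70762 mol Mg, 0.70762 mol O.
Al2O3: 72.27/101.961 = 0.70880 mol → 1.41760 mol Al, 2.12640 mol O.
Total oxygen = 2.83402 mol. Normalization factor = 4/2.83402 = 1.41142.
Al per 4 O = 1.41760 × 1.41142 = 2.001.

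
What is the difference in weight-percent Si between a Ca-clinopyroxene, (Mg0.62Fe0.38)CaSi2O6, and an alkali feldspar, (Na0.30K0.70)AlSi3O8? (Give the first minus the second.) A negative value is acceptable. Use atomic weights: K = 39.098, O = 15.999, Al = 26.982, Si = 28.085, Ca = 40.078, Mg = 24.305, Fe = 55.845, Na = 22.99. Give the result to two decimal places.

-6.23 percentage points

First mineral: 56.170 g Si in 228.532 g formula = 24.58 wt% Si.
Second mineral: 84.255 g Si in 273.495 g formula = 30.81 wt% Si.
24.58% − 30.81% gives a difference of -6.23 percentage points.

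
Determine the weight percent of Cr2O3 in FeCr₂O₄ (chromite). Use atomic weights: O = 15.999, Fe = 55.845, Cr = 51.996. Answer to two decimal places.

Molar mass of FeCr₂O₄ = 1×55.845 + 2×51.996 + 4×15.999 = 223.833 g/mol.
Each formula unit contains 2 Cr, equivalent to 2/2 = 1.0000 mol Cr2O3.
M(Cr2O3) = 2×51.996 + 3×15.999 = 151.989 g/mol.
Mass of Cr2O3 per formula unit = 1.0000 × 151.989 = 151.989 g.
Cr2O3 wt% = 151.989 / 223.833 × 100 = 67.90%.

67.90 wt%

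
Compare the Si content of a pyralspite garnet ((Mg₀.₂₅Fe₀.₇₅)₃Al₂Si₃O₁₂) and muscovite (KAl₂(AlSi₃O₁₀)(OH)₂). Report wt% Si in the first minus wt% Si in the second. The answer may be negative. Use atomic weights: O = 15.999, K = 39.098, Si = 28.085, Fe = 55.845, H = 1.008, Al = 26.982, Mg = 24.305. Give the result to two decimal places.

-3.38 percentage points

First mineral: 84.255 g Si in 474.087 g formula = 17.77 wt% Si.
Second mineral: 84.255 g Si in 398.303 g formula = 21.15 wt% Si.
17.77% − 21.15% gives a difference of -3.38 percentage points.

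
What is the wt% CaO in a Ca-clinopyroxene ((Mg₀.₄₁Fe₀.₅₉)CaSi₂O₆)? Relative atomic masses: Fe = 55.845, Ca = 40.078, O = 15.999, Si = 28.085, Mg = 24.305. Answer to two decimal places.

Molar mass of (Mg₀.₄₁Fe₀.₅₉)CaSi₂O₆ = 0.41*24.305 + 0.59*55.845 + 1*40.078 + 2*28.085 + 6*15.999 = 235.156 g/mol.
Each formula unit contains 1 Ca, equivalent to 1/1 = 1.0000 mol CaO.
M(CaO) = 1×40.078 + 1×15.999 = 56.077 g/mol.
Mass of CaO per formula unit = 1.0000 × 56.077 = 56.077 g.
CaO wt% = 56.077 / 235.156 × 100 = 23.85%.

23.85 wt%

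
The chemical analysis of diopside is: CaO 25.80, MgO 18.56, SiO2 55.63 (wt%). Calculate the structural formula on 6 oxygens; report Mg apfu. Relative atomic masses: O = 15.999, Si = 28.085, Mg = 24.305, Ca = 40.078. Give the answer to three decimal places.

25.80 wt% CaO ÷ 56.077 g/mol = 0.46008 mol, giving 0.46008 Ca and 0.46008 O.
18.56 wt% MgO ÷ 40.304 g/mol = 0.46050 mol, giving 0.46050 Mg and 0.46050 O.
55.63 wt% SiO2 ÷ 60.083 g/mol = 0.92589 mol, giving 0.92589 Si and 1.85178 O.
Oxygen sums to 2.77236; scaling by 6/2.77236 = 2.16422 puts the formula on 6 O.
Mg: 0.46050 × 2.16422 = 0.997 atoms per formula unit.

0.997 Mg apfu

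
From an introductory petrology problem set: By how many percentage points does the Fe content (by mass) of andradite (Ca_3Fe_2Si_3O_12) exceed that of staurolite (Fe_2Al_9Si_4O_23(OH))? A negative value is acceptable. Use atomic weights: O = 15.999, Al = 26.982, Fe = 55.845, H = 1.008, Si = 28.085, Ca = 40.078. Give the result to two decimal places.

8.87 percentage points

Fe in Ca_3Fe_2Si_3O_12: molar mass 508.167 g/mol; 2×55.845 = 111.690 g → 21.98 wt%.
Fe in Fe_2Al_9Si_4O_23(OH): molar mass 851.852 g/mol; 2×55.845 = 111.690 g → 13.11 wt%.
Difference = 21.98 − 13.11 = 8.87 percentage points.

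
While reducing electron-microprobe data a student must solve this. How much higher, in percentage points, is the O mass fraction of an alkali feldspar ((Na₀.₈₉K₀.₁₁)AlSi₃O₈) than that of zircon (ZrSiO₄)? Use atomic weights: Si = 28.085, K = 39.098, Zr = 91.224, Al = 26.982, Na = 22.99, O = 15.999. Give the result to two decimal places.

First mineral: 127.992 g O in 263.991 g formula = 48.48 wt% O.
Second mineral: 63.996 g O in 183.305 g formula = 34.91 wt% O.
48.48% − 34.91% gives a difference of 13.57 percentage points.

13.57 percentage points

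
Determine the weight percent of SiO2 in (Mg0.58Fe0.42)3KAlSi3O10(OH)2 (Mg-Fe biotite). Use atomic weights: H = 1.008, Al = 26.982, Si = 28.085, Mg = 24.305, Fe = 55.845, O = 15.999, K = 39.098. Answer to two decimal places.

39.44 wt%

Formula mass = 456.994 g/mol.
3 Si → 3.0000 mol SiO2 per formula unit; M(SiO2) = 60.083, so SiO2 mass = 180.249 g.
180.249/456.994 × 100 = 39.44 wt%.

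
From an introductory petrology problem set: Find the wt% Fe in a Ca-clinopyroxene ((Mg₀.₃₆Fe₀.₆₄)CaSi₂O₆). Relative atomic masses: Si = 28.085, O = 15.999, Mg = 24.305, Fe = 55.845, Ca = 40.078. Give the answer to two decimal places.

Molar mass of (Mg₀.₃₆Fe₀.₆₄)CaSi₂O₆: 0.36×24.305 + 0.64×55.845 + 1×40.078 + 2×28.085 + 6×15.999 = 236.733 g/mol.
Mass of Fe per formula unit: 0.64 × 55.845 = 35.741 g.
Weight fraction Fe = 35.741 / 236.733 = 0.1510.

15.10 wt%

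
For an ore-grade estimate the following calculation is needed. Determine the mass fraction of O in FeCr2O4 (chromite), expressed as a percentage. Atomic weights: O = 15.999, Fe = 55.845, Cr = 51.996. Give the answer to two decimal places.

M(FeCr2O4) = 223.833 g/mol.
O contributes 4 × 15.999 = 63.996 g per mole.
63.996/223.833 = 0.2859 → 28.59%.

28.59 mass %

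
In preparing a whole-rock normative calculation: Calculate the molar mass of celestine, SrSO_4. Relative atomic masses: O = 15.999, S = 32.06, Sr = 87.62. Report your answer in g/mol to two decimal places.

183.68 g/mol

The formula mass is the sum 1(87.62) + 1(32.06) + 4(15.999).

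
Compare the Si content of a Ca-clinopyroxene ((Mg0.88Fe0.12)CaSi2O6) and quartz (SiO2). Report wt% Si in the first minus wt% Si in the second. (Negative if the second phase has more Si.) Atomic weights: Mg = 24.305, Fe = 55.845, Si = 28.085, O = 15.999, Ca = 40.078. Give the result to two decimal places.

First mineral: 56.170 g Si in 220.332 g formula = 25.49 wt% Si.
Second mineral: 28.085 g Si in 60.083 g formula = 46.74 wt% Si.
25.49% − 46.74% gives a difference of -21.25 percentage points.

-21.25 percentage points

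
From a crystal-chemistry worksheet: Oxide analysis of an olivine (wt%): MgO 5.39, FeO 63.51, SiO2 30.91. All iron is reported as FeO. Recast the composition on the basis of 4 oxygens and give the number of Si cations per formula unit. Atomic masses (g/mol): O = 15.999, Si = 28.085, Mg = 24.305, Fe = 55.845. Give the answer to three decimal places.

1.005 Si apfu

MgO (M=40.304): mol = 0.13373; Mg = 0.13373, O = 0.13373.
FeO (M=71.844): mol = 0.88400; Fe = 0.88400, O = 0.88400.
SiO2 (M=60.083): mol = 0.51446; Si = 0.51446, O = 1.02892.
ΣO = 2.04665; factor = 4/ΣO = 1.95441.
Si apfu = 0.51446 × 1.95441 = 1.005.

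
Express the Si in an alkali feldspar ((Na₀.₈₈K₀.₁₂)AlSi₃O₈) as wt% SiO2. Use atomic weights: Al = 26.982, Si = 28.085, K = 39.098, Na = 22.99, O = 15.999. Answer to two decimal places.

Molar mass of (Na₀.₈₈K₀.₁₂)AlSi₃O₈ = 0.88×22.99 + 0.12×39.098 + 1×26.982 + 3×28.085 + 8×15.999 = 264.152 g/mol.
Each formula unit contains 3 Si, equivalent to 3/1 = 3.0000 mol SiO2.
M(SiO2) = 1×28.085 + 2×15.999 = 60.083 g/mol.
Mass of SiO2 per formula unit = 3.0000 × 60.083 = 180.249 g.
SiO2 wt% = 180.249 / 264.152 × 100 = 68.24%.

68.24 wt%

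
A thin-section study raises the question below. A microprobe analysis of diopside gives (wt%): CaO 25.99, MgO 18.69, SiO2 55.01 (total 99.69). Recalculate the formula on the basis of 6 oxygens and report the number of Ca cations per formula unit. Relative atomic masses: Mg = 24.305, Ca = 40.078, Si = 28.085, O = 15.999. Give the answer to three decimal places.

CaO: 25.99/56.077 = 0.46347 mol → 0.46347 mol Ca, 0.46347 mol O.
MgO: 18.69/40.304 = 0.46373 mol → 0.46373 mol Mg, 0.46373 mol O.
SiO2: 55.01/60.083 = 0.91557 mol → 0.91557 mol Si, 1.83114 mol O.
Total oxygen = 2.75834 mol. Normalization factor = 6/2.75834 = 2.17522.
Ca per 6 O = 0.46347 × 2.17522 = 1.008.

1.008 Ca apfu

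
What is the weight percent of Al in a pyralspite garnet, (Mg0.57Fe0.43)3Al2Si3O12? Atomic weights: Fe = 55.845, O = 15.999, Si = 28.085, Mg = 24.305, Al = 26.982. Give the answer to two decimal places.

12.16 mass %

Molar mass of (Mg0.57Fe0.43)3Al2Si3O12: 1.71×24.305 + 1.29×55.845 + 2×26.982 + 3×28.085 + 12×15.999 = 443.809 g/mol.
Mass of Al per formula unit: 2 × 26.982 = 53.964 g.
Weight fraction Al = 53.964 / 443.809 = 0.1216.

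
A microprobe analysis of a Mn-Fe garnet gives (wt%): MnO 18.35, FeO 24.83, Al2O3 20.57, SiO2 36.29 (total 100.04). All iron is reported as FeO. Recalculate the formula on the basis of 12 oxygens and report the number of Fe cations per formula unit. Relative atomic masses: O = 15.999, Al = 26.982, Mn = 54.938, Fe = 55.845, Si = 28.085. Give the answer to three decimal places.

MnO (M=70.937): mol = 0.25868; Mn = 0.25868, O = 0.25868.
FeO (M=71.844): mol = 0.34561; Fe = 0.34561, O = 0.34561.
Al2O3 (M=101.961): mol = 0.20174; Al = 0.40348, O = 0.60522.
SiO2 (M=60.083): mol = 0.60400; Si = 0.60400, O = 1.20800.
ΣO = 2.41751; factor = 12/ΣO = 4.96379.
Fe apfu = 0.34561 × 4.96379 = 1.716.

1.716 Fe apfu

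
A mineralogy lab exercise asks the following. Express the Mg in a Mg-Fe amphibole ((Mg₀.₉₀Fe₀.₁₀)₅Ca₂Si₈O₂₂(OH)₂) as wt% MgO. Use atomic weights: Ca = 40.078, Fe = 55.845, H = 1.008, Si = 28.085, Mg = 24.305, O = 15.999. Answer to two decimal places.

21.90 wt%

M((Mg₀.₉₀Fe₀.₁₀)₅Ca₂Si₈O₂₂(OH)₂) = 828.123 g/mol; M(MgO) = 40.304 g/mol.
Moles MgO per formula unit = 4.50 Mg ÷ 1 = 4.5000.
MgO fraction = (4.5000 × 40.304) / 828.123 = 181.368/828.123 = 0.2190.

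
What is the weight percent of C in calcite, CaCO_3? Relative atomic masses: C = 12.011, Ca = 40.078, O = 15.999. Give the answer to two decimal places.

Molar mass of CaCO_3: 1·40.078 + 1·12.011 + 3·15.999 = 100.086 g/mol.
Mass of C per formula unit: 1 × 12.011 = 12.011 g.
Weight fraction C = 12.011 / 100.086 = 0.1200.

12.00 weight percent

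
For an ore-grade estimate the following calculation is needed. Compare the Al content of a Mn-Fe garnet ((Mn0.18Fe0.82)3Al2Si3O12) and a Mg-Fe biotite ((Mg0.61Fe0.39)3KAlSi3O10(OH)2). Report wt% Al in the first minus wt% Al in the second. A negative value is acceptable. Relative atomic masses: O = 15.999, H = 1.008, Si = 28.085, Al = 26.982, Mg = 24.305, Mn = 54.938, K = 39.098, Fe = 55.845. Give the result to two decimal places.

M((Mn0.18Fe0.82)3Al2Si3O12) = 497.252 g/mol, so wt% Al = 53.964/497.252 × 100 = 10.85%.
M((Mg0.61Fe0.39)3KAlSi3O10(OH)2) = 454.156 g/mol, so wt% Al = 26.982/454.156 × 100 = 5.94%.
10.85 − 5.94 = 4.91 pp.

4.91 percentage points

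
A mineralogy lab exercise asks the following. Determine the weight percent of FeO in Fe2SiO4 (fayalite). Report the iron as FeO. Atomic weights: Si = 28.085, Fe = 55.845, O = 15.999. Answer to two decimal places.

Formula mass = 203.771 g/mol.
2 Fe → 2.0000 mol FeO per formula unit; M(FeO) = 71.844, so FeO mass = 143.688 g.
143.688/203.771 × 100 = 70.51 wt%.

70.51 wt%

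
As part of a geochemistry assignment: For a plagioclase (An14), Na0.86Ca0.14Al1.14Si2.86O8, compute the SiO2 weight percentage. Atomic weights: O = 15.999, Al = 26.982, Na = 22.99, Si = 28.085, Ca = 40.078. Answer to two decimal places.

Formula mass = 264.457 g/mol.
2.86 Si → 2.8600 mol SiO2 per formula unit; M(SiO2) = 60.083, so SiO2 mass = 171.837 g.
171.837/264.457 × 100 = 64.98 wt%.

64.98 wt%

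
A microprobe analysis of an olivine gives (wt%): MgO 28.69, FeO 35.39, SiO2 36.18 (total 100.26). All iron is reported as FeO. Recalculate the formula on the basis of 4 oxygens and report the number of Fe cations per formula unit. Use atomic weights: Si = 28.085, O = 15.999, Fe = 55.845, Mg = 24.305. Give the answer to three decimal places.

MgO (M=40.304): mol = 0.71184; Mg = 0.71184, O = 0.71184.
FeO (M=71.844): mol = 0.49260; Fe = 0.49260, O = 0.49260.
SiO2 (M=60.083): mol = 0.60217; Si = 0.60217, O = 1.20434.
ΣO = 2.40878; factor = 4/ΣO = 1.66059.
Fe apfu = 0.49260 × 1.66059 = 0.818.

0.818 Fe apfu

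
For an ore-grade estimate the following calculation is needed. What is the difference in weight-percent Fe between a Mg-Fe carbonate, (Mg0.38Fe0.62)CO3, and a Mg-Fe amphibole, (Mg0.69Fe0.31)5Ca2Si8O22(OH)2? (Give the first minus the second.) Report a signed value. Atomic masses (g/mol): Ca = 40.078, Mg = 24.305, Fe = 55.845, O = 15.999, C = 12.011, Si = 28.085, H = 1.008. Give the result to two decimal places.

First mineral: 34.624 g Fe in 103.868 g formula = 33.33 wt% Fe.
Second mineral: 86.560 g Fe in 861.240 g formula = 10.05 wt% Fe.
33.33% − 10.05% gives a difference of 23.28 percentage points.

23.28 percentage points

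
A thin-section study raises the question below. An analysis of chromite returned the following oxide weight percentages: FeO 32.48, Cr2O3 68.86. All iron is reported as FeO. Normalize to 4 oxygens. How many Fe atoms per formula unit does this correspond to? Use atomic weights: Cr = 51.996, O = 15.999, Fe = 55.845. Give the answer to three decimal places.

0.998 Fe apfu

32.48 wt% FeO ÷ 71.844 g/mol = 0.45209 mol, giving 0.45209 Fe and 0.45209 O.
68.86 wt% Cr2O3 ÷ 151.989 g/mol = 0.45306 mol, giving 0.90612 Cr and 1.35918 O.
Oxygen sums to 1.81127; scaling by 4/1.81127 = 2.20840 puts the formula on 4 O.
Fe: 0.45209 × 2.20840 = 0.998 atoms per formula unit.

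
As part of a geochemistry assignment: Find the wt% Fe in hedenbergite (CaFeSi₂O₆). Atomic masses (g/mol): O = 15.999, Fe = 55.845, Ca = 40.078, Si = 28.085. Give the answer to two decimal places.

22.51 mass %

M(CaFeSi₂O₆) = 248.087 g/mol.
Fe contributes 1 × 55.845 = 55.845 g per mole.
55.845/248.087 = 0.2251 → 22.51%.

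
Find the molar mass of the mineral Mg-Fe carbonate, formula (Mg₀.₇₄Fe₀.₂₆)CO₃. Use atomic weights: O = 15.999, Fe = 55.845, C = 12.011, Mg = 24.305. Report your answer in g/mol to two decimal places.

Mg: 0.74 × 24.305 = 17.9857
Fe: 0.26 × 55.845 = 14.5197
C: 1 × 12.011 = 12.0110
O: 3 × 15.999 = 47.9970
Summing the contributions gives the formula mass.

92.51 g/mol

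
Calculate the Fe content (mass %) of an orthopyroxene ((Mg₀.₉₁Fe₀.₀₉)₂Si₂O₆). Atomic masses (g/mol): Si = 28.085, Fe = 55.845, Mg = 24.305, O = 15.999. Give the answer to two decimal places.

M((Mg₀.₉₁Fe₀.₀₉)₂Si₂O₆) = 206.451 g/mol.
Fe contributes 0.18 × 55.845 = 10.052 g per mole.
10.052/206.451 = 0.0487 → 4.87%.

4.87 mass %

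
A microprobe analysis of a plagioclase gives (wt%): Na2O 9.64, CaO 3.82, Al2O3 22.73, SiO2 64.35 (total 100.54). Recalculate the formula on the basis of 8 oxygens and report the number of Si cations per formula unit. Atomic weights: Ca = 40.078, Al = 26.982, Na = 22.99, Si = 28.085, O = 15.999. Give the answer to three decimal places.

2.824 Si apfu

Na2O (M=61.979): mol = 0.15554; Na = 0.31108, O = 0.15554.
CaO (M=56.077): mol = 0.06812; Ca = 0.06812, O = 0.06812.
Al2O3 (M=101.961): mol = 0.22293; Al = 0.44586, O = 0.66879.
SiO2 (M=60.083): mol = 1.07102; Si = 1.07102, O = 2.14204.
ΣO = 3.03449; factor = 8/ΣO = 2.63636.
Si apfu = 1.07102 × 2.63636 = 2.824.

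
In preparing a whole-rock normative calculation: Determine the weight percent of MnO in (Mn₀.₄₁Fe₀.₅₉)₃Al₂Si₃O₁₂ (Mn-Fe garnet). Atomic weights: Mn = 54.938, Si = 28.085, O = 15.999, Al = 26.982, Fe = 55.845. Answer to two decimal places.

Formula mass = 496.626 g/mol.
1.23 Mn → 1.2300 mol MnO per formula unit; M(MnO) = 70.937, so MnO mass = 87.253 g.
87.253/496.626 × 100 = 17.57 wt%.

17.57 wt%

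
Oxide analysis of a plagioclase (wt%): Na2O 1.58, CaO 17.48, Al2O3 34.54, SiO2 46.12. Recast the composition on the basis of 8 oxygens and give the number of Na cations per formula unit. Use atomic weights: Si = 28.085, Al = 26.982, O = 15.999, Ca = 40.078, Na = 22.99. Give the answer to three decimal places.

1.58 wt% Na2O ÷ 61.979 g/mol = 0.02549 mol, giving 0.05098 Na and 0.02549 O.
17.48 wt% CaO ÷ 56.077 g/mol = 0.31171 mol, giving 0.31171 Ca and 0.31171 O.
34.54 wt% Al2O3 ÷ 101.961 g/mol = 0.33876 mol, giving 0.67752 Al and 1.01628 O.
46.12 wt% SiO2 ÷ 60.083 g/mol = 0.76760 mol, giving 0.76760 Si and 1.53520 O.
Oxygen sums to 2.88868; scaling by 8/2.88868 = 2.76943 puts the formula on 8 O.
Na: 0.05098 × 2.76943 = 0.141 atoms per formula unit.

0.141 Na apfu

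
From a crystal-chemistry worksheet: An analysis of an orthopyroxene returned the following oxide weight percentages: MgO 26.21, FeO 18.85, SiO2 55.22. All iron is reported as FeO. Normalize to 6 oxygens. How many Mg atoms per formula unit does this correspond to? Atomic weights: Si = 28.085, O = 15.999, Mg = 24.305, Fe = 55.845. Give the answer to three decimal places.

26.21 wt% MgO ÷ 40.304 g/mol = 0.65031 mol, giving 0.65031 Mg and 0.65031 O.
18.85 wt% FeO ÷ 71.844 g/mol = 0.26237 mol, giving 0.26237 Fe and 0.26237 O.
55.22 wt% SiO2 ÷ 60.083 g/mol = 0.91906 mol, giving 0.91906 Si and 1.83812 O.
Oxygen sums to 2.75080; scaling by 6/2.75080 = 2.18118 puts the formula on 6 O.
Mg: 0.65031 × 2.18118 = 1.418 atoms per formula unit.

1.418 Mg apfu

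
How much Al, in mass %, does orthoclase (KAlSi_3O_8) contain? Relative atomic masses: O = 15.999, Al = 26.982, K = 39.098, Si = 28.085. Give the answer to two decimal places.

Formula mass = 1*39.098 + 1*26.982 + 3*28.085 + 8*15.999 = 278.327 g/mol, of which 26.982 g is Al.
So Al makes up 26.982/278.327 = 0.0969 of the mass, i.e. 9.69%.

9.69 mass %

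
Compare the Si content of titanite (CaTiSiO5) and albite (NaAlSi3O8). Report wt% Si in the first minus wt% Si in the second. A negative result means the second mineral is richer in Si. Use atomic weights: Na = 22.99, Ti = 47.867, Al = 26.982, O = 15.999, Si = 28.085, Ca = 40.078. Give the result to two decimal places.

-17.80 percentage points

First mineral: 28.085 g Si in 196.025 g formula = 14.33 wt% Si.
Second mineral: 84.255 g Si in 262.219 g formula = 32.13 wt% Si.
14.33% − 32.13% gives a difference of -17.80 percentage points.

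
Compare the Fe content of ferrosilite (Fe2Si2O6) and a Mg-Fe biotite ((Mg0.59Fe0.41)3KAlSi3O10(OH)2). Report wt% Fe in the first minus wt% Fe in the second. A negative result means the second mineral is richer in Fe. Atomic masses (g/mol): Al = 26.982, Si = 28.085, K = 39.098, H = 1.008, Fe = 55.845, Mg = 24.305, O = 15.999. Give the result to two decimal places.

27.27 percentage points

First mineral: 111.690 g Fe in 263.854 g formula = 42.33 wt% Fe.
Second mineral: 68.689 g Fe in 456.048 g formula = 15.06 wt% Fe.
42.33% − 15.06% gives a difference of 27.27 percentage points.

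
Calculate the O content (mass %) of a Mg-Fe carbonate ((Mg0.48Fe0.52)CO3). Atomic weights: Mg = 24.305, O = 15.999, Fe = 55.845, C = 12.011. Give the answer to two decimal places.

47.66 mass %

Formula mass = 0.48·24.305 + 0.52·55.845 + 1·12.011 + 3·15.999 = 100.714 g/mol, of which 47.997 g is O.
So O makes up 47.997/100.714 = 0.4766 of the mass, i.e. 47.66%.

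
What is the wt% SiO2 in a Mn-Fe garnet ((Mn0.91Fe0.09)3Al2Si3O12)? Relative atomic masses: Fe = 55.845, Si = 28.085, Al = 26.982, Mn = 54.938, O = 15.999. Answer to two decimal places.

36.39 wt%

Molar mass of (Mn0.91Fe0.09)3Al2Si3O12 = 2.73·54.938 + 0.27·55.845 + 2·26.982 + 3·28.085 + 12·15.999 = 495.266 g/mol.
Each formula unit contains 3 Si, equivalent to 3/1 = 3.0000 mol SiO2.
M(SiO2) = 1×28.085 + 2×15.999 = 60.083 g/mol.
Mass of SiO2 per formula unit = 3.0000 × 60.083 = 180.249 g.
SiO2 wt% = 180.249 / 495.266 × 100 = 36.39%.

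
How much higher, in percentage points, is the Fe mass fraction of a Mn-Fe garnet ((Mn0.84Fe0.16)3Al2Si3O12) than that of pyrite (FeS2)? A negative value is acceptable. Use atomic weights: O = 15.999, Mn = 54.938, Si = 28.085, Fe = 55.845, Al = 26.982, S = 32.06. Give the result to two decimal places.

-41.14 percentage points

Fe in (Mn0.84Fe0.16)3Al2Si3O12: molar mass 495.456 g/mol; 0.48×55.845 = 26.806 g → 5.41 wt%.
Fe in FeS2: molar mass 119.965 g/mol; 1×55.845 = 55.845 g → 46.55 wt%.
Difference = 5.41 − 46.55 = -41.14 percentage points.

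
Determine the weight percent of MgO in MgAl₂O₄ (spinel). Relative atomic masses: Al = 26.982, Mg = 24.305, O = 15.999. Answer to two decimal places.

28.33 wt%

Molar mass of MgAl₂O₄ = 1×24.305 + 2×26.982 + 4×15.999 = 142.265 g/mol.
Each formula unit contains 1 Mg, equivalent to 1/1 = 1.0000 mol MgO.
M(MgO) = 1×24.305 + 1×15.999 = 40.304 g/mol.
Mass of MgO per formula unit = 1.0000 × 40.304 = 40.304 g.
MgO wt% = 40.304 / 142.265 × 100 = 28.33%.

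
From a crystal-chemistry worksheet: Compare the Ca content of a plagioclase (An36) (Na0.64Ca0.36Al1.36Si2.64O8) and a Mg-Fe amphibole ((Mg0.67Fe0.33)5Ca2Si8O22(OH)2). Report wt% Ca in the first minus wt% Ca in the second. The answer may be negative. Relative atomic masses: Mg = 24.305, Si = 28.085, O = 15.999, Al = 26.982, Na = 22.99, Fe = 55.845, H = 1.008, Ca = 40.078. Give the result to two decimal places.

-3.89 percentage points

First mineral: 14.428 g Ca in 267.974 g formula = 5.38 wt% Ca.
Second mineral: 80.156 g Ca in 864.394 g formula = 9.27 wt% Ca.
5.38% − 9.27% gives a difference of -3.89 percentage points.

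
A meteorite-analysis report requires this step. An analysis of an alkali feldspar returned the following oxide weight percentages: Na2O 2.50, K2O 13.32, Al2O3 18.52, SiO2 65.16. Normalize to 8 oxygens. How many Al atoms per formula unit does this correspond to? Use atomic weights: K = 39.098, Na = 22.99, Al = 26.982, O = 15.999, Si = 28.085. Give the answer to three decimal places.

1.004 Al apfu

Na2O: 2.50/61.979 = 0.04034 mol → 0.08068 mol Na, 0.04034 mol O.
K2O: 13.32/94.195 = 0.14141 mol → 0.28282 mol K, 0.14141 mol O.
Al2O3: 18.52/101.961 = 0.18164 mol → 0.36328 mol Al, 0.54492 mol O.
SiO2: 65.16/60.083 = 1.08450 mol → 1.08450 mol Si, 2.16900 mol O.
Total oxygen = 2.89567 mol. Normalization factor = 8/2.89567 = 2.76275.
Al per 8 O = 0.36328 × 2.76275 = 1.004.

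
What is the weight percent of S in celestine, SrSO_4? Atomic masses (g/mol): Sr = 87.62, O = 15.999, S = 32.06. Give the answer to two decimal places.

M(SrSO_4) = 183.676 g/mol.
S contributes 1 × 32.06 = 32.060 g per mole.
32.060/183.676 = 0.1745 → 17.45%.

17.45 weight percent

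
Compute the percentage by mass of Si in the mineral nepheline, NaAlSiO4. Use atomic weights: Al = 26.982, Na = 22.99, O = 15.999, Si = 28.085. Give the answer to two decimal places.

Formula mass = 1×22.99 + 1×26.982 + 1×28.085 + 4×15.999 = 142.053 g/mol, of which 28.085 g is Si.
So Si makes up 28.085/142.053 = 0.1977 of the mass, i.e. 19.77%.

19.77 mass %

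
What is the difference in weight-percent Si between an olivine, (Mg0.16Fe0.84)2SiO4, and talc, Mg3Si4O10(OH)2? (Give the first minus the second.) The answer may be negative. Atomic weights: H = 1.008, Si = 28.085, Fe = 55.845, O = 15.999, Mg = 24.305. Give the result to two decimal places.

M((Mg0.16Fe0.84)2SiO4) = 193.678 g/mol, so wt% Si = 28.085/193.678 × 100 = 14.50%.
M(Mg3Si4O10(OH)2) = 379.259 g/mol, so wt% Si = 112.340/379.259 × 100 = 29.62%.
14.50 − 29.62 = -15.12 pp.

-15.12 percentage points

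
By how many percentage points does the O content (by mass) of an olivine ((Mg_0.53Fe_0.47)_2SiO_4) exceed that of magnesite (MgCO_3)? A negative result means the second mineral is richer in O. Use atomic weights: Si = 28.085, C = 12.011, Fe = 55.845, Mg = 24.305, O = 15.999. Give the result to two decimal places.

First mineral: 63.996 g O in 170.339 g formula = 37.57 wt% O.
Second mineral: 47.997 g O in 84.313 g formula = 56.93 wt% O.
37.57% − 56.93% gives a difference of -19.36 percentage points.

-19.36 percentage points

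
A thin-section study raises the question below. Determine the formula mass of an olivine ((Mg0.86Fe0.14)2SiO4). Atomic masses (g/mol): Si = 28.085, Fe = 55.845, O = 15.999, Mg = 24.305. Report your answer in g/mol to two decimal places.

Mg: 1.72 × 24.305 = 41.8046
Fe: 0.28 × 55.845 = 15.6366
Si: 1 × 28.085 = 28.0850
O: 4 × 15.999 = 63.9960
Summing the contributions gives the formula mass.

149.52 g/mol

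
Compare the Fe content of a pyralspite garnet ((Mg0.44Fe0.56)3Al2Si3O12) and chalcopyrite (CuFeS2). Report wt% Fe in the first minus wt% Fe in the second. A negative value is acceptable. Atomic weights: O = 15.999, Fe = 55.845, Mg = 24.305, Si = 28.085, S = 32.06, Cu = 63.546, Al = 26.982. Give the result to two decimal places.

-9.86 percentage points

M((Mg0.44Fe0.56)3Al2Si3O12) = 456.109 g/mol, so wt% Fe = 93.820/456.109 × 100 = 20.57%.
M(CuFeS2) = 183.511 g/mol, so wt% Fe = 55.845/183.511 × 100 = 30.43%.
20.57 − 30.43 = -9.86 pp.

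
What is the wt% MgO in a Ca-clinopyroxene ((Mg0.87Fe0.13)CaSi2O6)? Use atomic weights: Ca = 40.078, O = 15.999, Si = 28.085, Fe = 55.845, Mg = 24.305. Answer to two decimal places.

15.89 wt%

Molar mass of (Mg0.87Fe0.13)CaSi2O6 = 0.87×24.305 + 0.13×55.845 + 1×40.078 + 2×28.085 + 6×15.999 = 220.647 g/mol.
Each formula unit contains 0.87 Mg, equivalent to 0.87/1 = 0.8700 mol MgO.
M(MgO) = 1×24.305 + 1×15.999 = 40.304 g/mol.
Mass of MgO per formula unit = 0.8700 × 40.304 = 35.064 g.
MgO wt% = 35.064 / 220.647 × 100 = 15.89%.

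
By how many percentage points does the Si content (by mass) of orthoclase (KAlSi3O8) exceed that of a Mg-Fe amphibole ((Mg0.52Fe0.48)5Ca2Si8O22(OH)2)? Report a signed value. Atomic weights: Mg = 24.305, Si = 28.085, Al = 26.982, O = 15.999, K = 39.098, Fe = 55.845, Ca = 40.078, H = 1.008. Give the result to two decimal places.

4.97 percentage points

Si in KAlSi3O8: molar mass 278.327 g/mol; 3×28.085 = 84.255 g → 30.27 wt%.
Si in (Mg0.52Fe0.48)5Ca2Si8O22(OH)2: molar mass 888.049 g/mol; 8×28.085 = 224.680 g → 25.30 wt%.
Difference = 30.27 − 25.30 = 4.97 percentage points.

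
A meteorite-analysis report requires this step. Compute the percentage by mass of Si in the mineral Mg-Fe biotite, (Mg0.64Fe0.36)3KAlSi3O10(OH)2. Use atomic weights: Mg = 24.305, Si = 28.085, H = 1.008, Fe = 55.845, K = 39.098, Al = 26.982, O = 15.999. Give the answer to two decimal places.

Molar mass of (Mg0.64Fe0.36)3KAlSi3O10(OH)2: 1.92*24.305 + 1.08*55.845 + 1*39.098 + 1*26.982 + 3*28.085 + 12*15.999 + 2*1.008 = 451.317 g/mol.
Mass of Si per formula unit: 3 × 28.085 = 84.255 g.
Weight fraction Si = 84.255 / 451.317 = 0.1867.

18.67 wt%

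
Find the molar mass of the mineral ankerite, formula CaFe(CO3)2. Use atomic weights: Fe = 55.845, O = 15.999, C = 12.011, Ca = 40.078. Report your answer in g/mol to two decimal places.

Ca: 1 × 40.078 = 40.0780
Fe: 1 × 55.845 = 55.8450
C: 2 × 12.011 = 24.0220
O: 6 × 15.999 = 95.9940
Summing the contributions gives the formula mass.

215.94 g/mol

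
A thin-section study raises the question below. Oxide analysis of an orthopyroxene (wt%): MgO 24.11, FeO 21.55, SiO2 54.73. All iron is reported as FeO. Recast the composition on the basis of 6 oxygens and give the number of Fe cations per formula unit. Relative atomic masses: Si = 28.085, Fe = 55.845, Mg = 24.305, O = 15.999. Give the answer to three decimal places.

0.662 Fe apfu

MgO: 24.11/40.304 = 0.59820 mol → 0.59820 mol Mg, 0.59820 mol O.
FeO: 21.55/71.844 = 0.29996 mol → 0.29996 mol Fe, 0.29996 mol O.
SiO2: 54.73/60.083 = 0.91091 mol → 0.91091 mol Si, 1.82182 mol O.
Total oxygen = 2.71998 mol. Normalization factor = 6/2.71998 = 2.20590.
Fe per 6 O = 0.29996 × 2.20590 = 0.662.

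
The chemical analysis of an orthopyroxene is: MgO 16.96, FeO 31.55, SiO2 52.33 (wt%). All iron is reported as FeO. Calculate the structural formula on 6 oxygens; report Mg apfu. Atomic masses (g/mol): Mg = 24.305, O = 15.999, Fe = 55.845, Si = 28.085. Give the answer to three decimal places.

0.970 Mg apfu

16.96 wt% MgO ÷ 40.304 g/mol = 0.42080 mol, giving 0.42080 Mg and 0.42080 O.
31.55 wt% FeO ÷ 71.844 g/mol = 0.43915 mol, giving 0.43915 Fe and 0.43915 O.
52.33 wt% SiO2 ÷ 60.083 g/mol = 0.87096 mol, giving 0.87096 Si and 1.74192 O.
Oxygen sums to 2.60187; scaling by 6/2.60187 = 2.30603 puts the formula on 6 O.
Mg: 0.42080 × 2.30603 = 0.970 atoms per formula unit.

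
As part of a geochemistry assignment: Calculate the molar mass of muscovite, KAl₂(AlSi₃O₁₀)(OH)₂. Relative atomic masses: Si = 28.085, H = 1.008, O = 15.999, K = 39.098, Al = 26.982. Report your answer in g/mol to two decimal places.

M = 1·39.098 + 3·26.982 + 3·28.085 + 12·15.999 + 2·1.008

398.30 g/mol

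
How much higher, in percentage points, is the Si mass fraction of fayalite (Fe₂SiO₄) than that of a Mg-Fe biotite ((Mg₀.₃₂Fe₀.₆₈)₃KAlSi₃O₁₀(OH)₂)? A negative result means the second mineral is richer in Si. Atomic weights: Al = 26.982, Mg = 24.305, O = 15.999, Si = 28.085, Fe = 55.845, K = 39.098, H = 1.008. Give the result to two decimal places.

-3.71 percentage points

First mineral: 28.085 g Si in 203.771 g formula = 13.78 wt% Si.
Second mineral: 84.255 g Si in 481.596 g formula = 17.49 wt% Si.
13.78% − 17.49% gives a difference of -3.71 percentage points.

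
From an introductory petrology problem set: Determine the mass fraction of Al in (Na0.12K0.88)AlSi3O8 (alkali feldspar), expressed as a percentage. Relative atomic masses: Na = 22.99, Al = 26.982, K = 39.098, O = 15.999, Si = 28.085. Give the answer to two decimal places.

9.76 mass %

Formula mass = 0.12×22.99 + 0.88×39.098 + 1×26.982 + 3×28.085 + 8×15.999 = 276.394 g/mol, of which 26.982 g is Al.
So Al makes up 26.982/276.394 = 0.0976 of the mass, i.e. 9.76%.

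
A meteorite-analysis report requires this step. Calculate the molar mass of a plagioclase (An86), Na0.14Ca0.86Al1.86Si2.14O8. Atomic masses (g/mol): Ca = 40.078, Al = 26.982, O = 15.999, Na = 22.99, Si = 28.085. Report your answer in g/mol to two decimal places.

275.97 g/mol

The formula mass is the sum 0.14(22.99) + 0.86(40.078) + 1.86(26.982) + 2.14(28.085) + 8(15.999).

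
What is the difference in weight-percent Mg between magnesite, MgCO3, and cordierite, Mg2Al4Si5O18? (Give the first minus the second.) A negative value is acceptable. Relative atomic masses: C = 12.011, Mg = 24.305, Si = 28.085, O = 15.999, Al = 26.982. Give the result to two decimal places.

20.52 percentage points

Mg in MgCO3: molar mass 84.313 g/mol; 1×24.305 = 24.305 g → 28.83 wt%.
Mg in Mg2Al4Si5O18: molar mass 584.945 g/mol; 2×24.305 = 48.610 g → 8.31 wt%.
Difference = 28.83 − 8.31 = 20.52 percentage points.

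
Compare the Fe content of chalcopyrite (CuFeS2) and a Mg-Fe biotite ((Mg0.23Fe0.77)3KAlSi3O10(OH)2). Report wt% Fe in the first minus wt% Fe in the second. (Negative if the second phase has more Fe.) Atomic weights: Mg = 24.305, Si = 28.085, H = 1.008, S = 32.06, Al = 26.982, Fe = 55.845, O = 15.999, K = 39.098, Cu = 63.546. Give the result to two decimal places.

4.11 percentage points

M(CuFeS2) = 183.511 g/mol, so wt% Fe = 55.845/183.511 × 100 = 30.43%.
M((Mg0.23Fe0.77)3KAlSi3O10(OH)2) = 490.111 g/mol, so wt% Fe = 129.002/490.111 × 100 = 26.32%.
30.43 − 26.32 = 4.11 pp.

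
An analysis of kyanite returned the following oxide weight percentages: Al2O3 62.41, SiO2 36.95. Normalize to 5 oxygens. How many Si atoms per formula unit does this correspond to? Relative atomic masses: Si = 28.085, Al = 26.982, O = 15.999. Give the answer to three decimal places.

Al2O3 (M=101.961): mol = 0.61210; Al = 1.22420, O = 1.83630.
SiO2 (M=60.083): mol = 0.61498; Si = 0.61498, O = 1.22996.
ΣO = 3.06626; factor = 5/ΣO = 1.63065.
Si apfu = 0.61498 × 1.63065 = 1.003.

1.003 Si apfu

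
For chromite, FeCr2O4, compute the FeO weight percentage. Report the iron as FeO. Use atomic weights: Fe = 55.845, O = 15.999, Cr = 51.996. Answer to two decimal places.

Formula mass = 223.833 g/mol.
1 Fe → 1.0000 mol FeO per formula unit; M(FeO) = 71.844, so FeO mass = 71.844 g.
71.844/223.833 × 100 = 32.10 wt%.

32.10 wt%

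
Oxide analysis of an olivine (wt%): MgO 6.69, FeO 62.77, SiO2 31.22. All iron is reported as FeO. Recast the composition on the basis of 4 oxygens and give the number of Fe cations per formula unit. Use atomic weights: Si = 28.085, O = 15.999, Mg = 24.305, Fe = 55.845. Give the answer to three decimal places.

MgO: 6.69/40.304 = 0.16599 mol → 0.16599 mol Mg, 0.16599 mol O.
FeO: 62.77/71.844 = 0.87370 mol → 0.87370 mol Fe, 0.87370 mol O.
SiO2: 31.22/60.083 = 0.51961 mol → 0.51961 mol Si, 1.03922 mol O.
Total oxygen = 2.07891 mol. Normalization factor = 4/2.07891 = 1.92409.
Fe per 4 O = 0.87370 × 1.92409 = 1.681.

1.681 Fe apfu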